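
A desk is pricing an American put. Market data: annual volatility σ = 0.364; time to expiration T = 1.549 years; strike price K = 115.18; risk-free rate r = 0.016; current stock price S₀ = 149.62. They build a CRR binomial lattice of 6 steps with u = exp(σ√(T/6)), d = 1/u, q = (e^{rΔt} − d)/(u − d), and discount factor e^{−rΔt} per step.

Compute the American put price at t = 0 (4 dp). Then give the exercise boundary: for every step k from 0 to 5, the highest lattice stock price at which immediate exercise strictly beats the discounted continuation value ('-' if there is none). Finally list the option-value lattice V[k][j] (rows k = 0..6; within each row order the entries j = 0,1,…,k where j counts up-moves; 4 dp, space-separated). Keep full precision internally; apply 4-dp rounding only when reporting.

Δt=0.25817  u=1.20316  d=0.83115  q=0.46502  discount=0.99588
step 6 (expiry): payoffs max(K−S,0) = 65.8562 43.7796 11.8217 0.0000 0.0000 0.0000 0.0000
step 5: (k=5,j=0): S=59.3442, (K−S)⁺=55.8358, hold=55.3610 ⇒ V=55.8358 exercise | (k=5,j=1): S=85.9059, (K−S)⁺=29.2741, hold=28.7993 ⇒ V=29.2741 exercise | (k=5,j=2): S=124.3562, (K−S)⁺=0.0000, hold=6.2983 ⇒ V=6.2983 continue | (k=5,j=3): S=180.0163, (K−S)⁺=0.0000, hold=0.0000 ⇒ V=0.0000 continue | (k=5,j=4): S=260.5892, (K−S)⁺=0.0000, hold=0.0000 ⇒ V=0.0000 continue | (k=5,j=5): S=377.2253, (K−S)⁺=0.0000, hold=0.0000 ⇒ V=0.0000 continue  boundary S*=85.9059
step 4: (k=4,j=0): S=71.4004, (K−S)⁺=43.7796, hold=43.3048 ⇒ V=43.7796 exercise | (k=4,j=1): S=103.3583, (K−S)⁺=11.8217, hold=18.5133 ⇒ V=18.5133 continue | (k=4,j=2): S=149.6200, (K−S)⁺=0.0000, hold=3.3556 ⇒ V=3.3556 continue | (k=4,j=3): S=216.5879, (K−S)⁺=0.0000, hold=0.0000 ⇒ V=0.0000 continue | (k=4,j=4): S=313.5296, (K−S)⁺=0.0000, hold=0.0000 ⇒ V=0.0000 continue  boundary S*=71.4004
step 3: (k=3,j=0): S=85.9059, (K−S)⁺=29.2741, hold=31.8982 ⇒ V=31.8982 continue | (k=3,j=1): S=124.3562, (K−S)⁺=0.0000, hold=11.4174 ⇒ V=11.4174 continue | (k=3,j=2): S=180.0163, (K−S)⁺=0.0000, hold=1.7878 ⇒ V=1.7878 continue | (k=3,j=3): S=260.5892, (K−S)⁺=0.0000, hold=0.0000 ⇒ V=0.0000 continue  boundary S*=-
step 2: (k=2,j=0): S=103.3583, (K−S)⁺=11.8217, hold=22.2819 ⇒ V=22.2819 continue | (k=2,j=1): S=149.6200, (K−S)⁺=0.0000, hold=6.9108 ⇒ V=6.9108 continue | (k=2,j=2): S=216.5879, (K−S)⁺=0.0000, hold=0.9525 ⇒ V=0.9525 continue  boundary S*=-
step 1: (k=1,j=0): S=124.3562, (K−S)⁺=0.0000, hold=15.0717 ⇒ V=15.0717 continue | (k=1,j=1): S=180.0163, (K−S)⁺=0.0000, hold=4.1230 ⇒ V=4.1230 continue  boundary S*=-
step 0: (k=0,j=0): S=149.6200, (K−S)⁺=0.0000, hold=9.9392 ⇒ V=9.9392 continue  boundary S*=-

price = 9.9392
boundary = - - - - 71.4004 85.9059
tree:
9.9392
15.0717 4.1230
22.2819 6.9108 0.9525
31.8982 11.4174 1.7878 0.0000
43.7796 18.5133 3.3556 0.0000 0.0000
55.8358 29.2741 6.2983 0.0000 0.0000 0.0000
65.8562 43.7796 11.8217 0.0000 0.0000 0.0000 0.0000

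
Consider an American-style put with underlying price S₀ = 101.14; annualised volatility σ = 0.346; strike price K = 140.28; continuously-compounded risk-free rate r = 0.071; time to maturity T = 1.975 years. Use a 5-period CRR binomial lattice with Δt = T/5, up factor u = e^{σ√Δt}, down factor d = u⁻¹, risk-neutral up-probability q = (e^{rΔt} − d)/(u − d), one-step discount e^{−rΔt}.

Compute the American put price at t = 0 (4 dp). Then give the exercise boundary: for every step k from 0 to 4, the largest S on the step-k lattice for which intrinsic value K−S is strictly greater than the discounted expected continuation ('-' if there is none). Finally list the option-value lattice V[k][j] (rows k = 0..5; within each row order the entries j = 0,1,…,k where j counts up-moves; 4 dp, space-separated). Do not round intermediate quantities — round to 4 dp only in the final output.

params: Δt=0.39500 u=1.24291 d=0.80456 q=0.51073 e^(-rΔt)=0.97234
t_5 payoffs: 106.1827 87.6054 58.9066 14.5718 0.0000 0.0000
t_4: node(4,0) S=42.3799 payoff=97.9001 vs cont=94.0206 → 97.9001 [stop]  node(4,1) S=65.4699 payoff=74.8101 vs cont=70.9306 → 74.8101 [stop]  node(4,2) S=101.1400 payoff=39.1400 vs cont=35.2605 → 39.1400 [stop]  node(4,3) S=156.2443 payoff=0.0000 vs cont=6.9323 → 6.9323 [wait]  node(4,4) S=241.3713 payoff=0.0000 vs cont=0.0000 → 0.0000 [wait]  ⇒ S*(4)=101.1400
t_3: node(3,0) S=52.6746 payoff=87.6054 vs cont=83.7259 → 87.6054 [stop]  node(3,1) S=81.3734 payoff=58.9066 vs cont=55.0271 → 58.9066 [stop]  node(3,2) S=125.7082 payoff=14.5718 vs cont=22.0630 → 22.0630 [wait]  node(3,3) S=194.1981 payoff=0.0000 vs cont=3.2980 → 3.2980 [wait]  ⇒ S*(3)=81.3734
t_2: node(2,0) S=65.4699 payoff=74.8101 vs cont=70.9306 → 74.8101 [stop]  node(2,1) S=101.1400 payoff=39.1400 vs cont=38.9807 → 39.1400 [stop]  node(2,2) S=156.2443 payoff=0.0000 vs cont=12.1340 → 12.1340 [wait]  ⇒ S*(2)=101.1400
t_1: node(1,0) S=81.3734 payoff=58.9066 vs cont=55.0271 → 58.9066 [stop]  node(1,1) S=125.7082 payoff=14.5718 vs cont=24.6461 → 24.6461 [wait]  ⇒ S*(1)=81.3734
t_0: node(0,0) S=101.1400 payoff=39.1400 vs cont=40.2635 → 40.2635 [wait]  ⇒ S*(0)=-

price = 40.2635
boundary = - 81.3734 101.1400 81.3734 101.1400
tree:
40.2635
58.9066 24.6461
74.8101 39.1400 12.1340
87.6054 58.9066 22.0630 3.2980
97.9001 74.8101 39.1400 6.9323 0.0000
106.1827 87.6054 58.9066 14.5718 0.0000 0.0000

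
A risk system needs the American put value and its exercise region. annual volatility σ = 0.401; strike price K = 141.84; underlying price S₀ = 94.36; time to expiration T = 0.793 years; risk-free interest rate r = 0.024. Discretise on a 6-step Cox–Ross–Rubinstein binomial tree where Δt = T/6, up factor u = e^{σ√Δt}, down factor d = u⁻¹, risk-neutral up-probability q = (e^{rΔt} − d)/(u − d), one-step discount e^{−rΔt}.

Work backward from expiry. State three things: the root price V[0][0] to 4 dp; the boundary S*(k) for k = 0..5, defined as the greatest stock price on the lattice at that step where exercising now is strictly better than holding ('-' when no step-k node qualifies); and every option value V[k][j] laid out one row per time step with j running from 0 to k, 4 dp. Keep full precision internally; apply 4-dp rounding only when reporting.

params: Δt=0.13217 u=1.15694 d=0.86435 q=0.47448 e^(-rΔt)=0.99683
t_6 payoffs: 102.4929 89.1731 71.3443 47.4800 15.5372 0.0000 0.0000
t_5: node(5,0) S=45.5224 payoff=96.3176 vs cont=95.8684 → 96.3176 [stop]  node(5,1) S=60.9327 payoff=80.9073 vs cont=80.4581 → 80.9073 [stop]  node(5,2) S=81.5597 payoff=60.2803 vs cont=59.8311 → 60.2803 [stop]  node(5,3) S=109.1693 payoff=32.6707 vs cont=32.2215 → 32.6707 [stop]  node(5,4) S=146.1253 payoff=0.0000 vs cont=8.1393 → 8.1393 [wait]  node(5,5) S=195.5918 payoff=0.0000 vs cont=0.0000 → 0.0000 [wait]  ⇒ S*(5)=109.1693
t_4: node(4,0) S=52.6669 payoff=89.1731 vs cont=88.7239 → 89.1731 [stop]  node(4,1) S=70.4957 payoff=71.3443 vs cont=70.8951 → 71.3443 [stop]  node(4,2) S=94.3600 payoff=47.4800 vs cont=47.0308 → 47.4800 [stop]  node(4,3) S=126.3028 payoff=15.5372 vs cont=20.9645 → 20.9645 [wait]  node(4,4) S=169.0589 payoff=0.0000 vs cont=4.2638 → 4.2638 [wait]  ⇒ S*(4)=94.3600
t_3: node(3,0) S=60.9327 payoff=80.9073 vs cont=80.4581 → 80.9073 [stop]  node(3,1) S=81.5597 payoff=60.2803 vs cont=59.8311 → 60.2803 [stop]  node(3,2) S=109.1693 payoff=32.6707 vs cont=34.7885 → 34.7885 [wait]  node(3,3) S=146.1253 payoff=0.0000 vs cont=12.9991 → 12.9991 [wait]  ⇒ S*(3)=81.5597
t_2: node(2,0) S=70.4957 payoff=71.3443 vs cont=70.8951 → 71.3443 [stop]  node(2,1) S=94.3600 payoff=47.4800 vs cont=48.0325 → 48.0325 [wait]  node(2,2) S=126.3028 payoff=15.5372 vs cont=24.3725 → 24.3725 [wait]  ⇒ S*(2)=70.4957
t_1: node(1,0) S=81.5597 payoff=60.2803 vs cont=60.0924 → 60.2803 [stop]  node(1,1) S=109.1693 payoff=32.6707 vs cont=36.6898 → 36.6898 [wait]  ⇒ S*(1)=81.5597
t_0: node(0,0) S=94.3600 payoff=47.4800 vs cont=48.9317 → 48.9317 [wait]  ⇒ S*(0)=-

price = 48.9317
boundary = - 81.5597 70.4957 81.5597 94.3600 109.1693
tree:
48.9317
60.2803 36.6898
71.3443 48.0325 24.3725
80.9073 60.2803 34.7885 12.9991
89.1731 71.3443 47.4800 20.9645 4.2638
96.3176 80.9073 60.2803 32.6707 8.1393 0.0000
102.4929 89.1731 71.3443 47.4800 15.5372 0.0000 0.0000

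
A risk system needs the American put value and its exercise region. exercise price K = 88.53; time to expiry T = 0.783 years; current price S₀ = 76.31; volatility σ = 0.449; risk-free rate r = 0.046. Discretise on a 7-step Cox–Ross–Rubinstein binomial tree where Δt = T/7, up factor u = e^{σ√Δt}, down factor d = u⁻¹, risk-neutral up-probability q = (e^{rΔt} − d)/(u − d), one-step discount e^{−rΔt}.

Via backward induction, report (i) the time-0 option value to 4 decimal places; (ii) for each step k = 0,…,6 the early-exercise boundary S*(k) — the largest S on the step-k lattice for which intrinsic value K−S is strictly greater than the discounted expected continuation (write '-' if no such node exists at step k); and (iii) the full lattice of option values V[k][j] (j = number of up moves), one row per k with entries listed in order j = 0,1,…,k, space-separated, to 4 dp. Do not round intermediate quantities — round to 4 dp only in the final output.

Δt=0.11186, u=1.16203, d=0.86056, q=0.47964, disc=e^(-rΔt)=0.99487
k=7 terminal: V=max(K-S,0) → 61.8577 52.5140 39.8972 22.8604 0.0000 0.0000 0.0000 0.0000
k=6: j=0 S=30.9940 intr=57.5360 cont=57.0816 V=57.5360[EX]; j=1 S=41.8516 intr=46.6784 cont=46.2240 V=46.6784[EX]; j=2 S=56.5128 intr=32.0172 cont=31.5628 V=32.0172[EX]; j=3 S=76.3100 intr=12.2200 cont=11.8346 V=12.2200[EX]; j=4 S=103.0424 intr=0.0000 cont=0.0000 V=0.0000[hold]; j=5 S=139.1395 intr=0.0000 cont=0.0000 V=0.0000[hold]; j=6 S=187.8819 intr=0.0000 cont=0.0000 V=0.0000[hold]  S*(6)=76.3100
k=5: j=0 S=36.0160 intr=52.5140 cont=52.0597 V=52.5140[EX]; j=1 S=48.6328 intr=39.8972 cont=39.4428 V=39.8972[EX]; j=2 S=65.6696 intr=22.8604 cont=22.4061 V=22.8604[EX]; j=3 S=88.6745 intr=0.0000 cont=6.3262 V=6.3262[hold]; j=4 S=119.7383 intr=0.0000 cont=0.0000 V=0.0000[hold]; j=5 S=161.6843 intr=0.0000 cont=0.0000 V=0.0000[hold]  S*(5)=65.6696
k=4: j=0 S=41.8516 intr=46.6784 cont=46.2240 V=46.6784[EX]; j=1 S=56.5128 intr=32.0172 cont=31.5628 V=32.0172[EX]; j=2 S=76.3100 intr=12.2200 cont=14.8533 V=14.8533[hold]; j=3 S=103.0424 intr=0.0000 cont=3.2750 V=3.2750[hold]; j=4 S=139.1395 intr=0.0000 cont=0.0000 V=0.0000[hold]  S*(4)=56.5128
k=3: j=0 S=48.6328 intr=39.8972 cont=39.4428 V=39.8972[EX]; j=1 S=65.6696 intr=22.8604 cont=23.6626 V=23.6626[hold]; j=2 S=88.6745 intr=0.0000 cont=9.2521 V=9.2521[hold]; j=3 S=119.7383 intr=0.0000 cont=1.6954 V=1.6954[hold]  S*(3)=48.6328
k=2: j=0 S=56.5128 intr=32.0172 cont=31.9456 V=32.0172[EX]; j=1 S=76.3100 intr=12.2200 cont=16.6648 V=16.6648[hold]; j=2 S=103.0424 intr=0.0000 cont=5.5988 V=5.5988[hold]  S*(2)=56.5128
k=1: j=0 S=65.6696 intr=22.8604 cont=24.5270 V=24.5270[hold]; j=1 S=88.6745 intr=0.0000 cont=11.2988 V=11.2988[hold]  S*(1)=-
k=0: j=0 S=76.3100 intr=12.2200 cont=18.0889 V=18.0889[hold]  S*(0)=-

price = 18.0889
boundary = - - 56.5128 48.6328 56.5128 65.6696 76.3100
tree:
18.0889
24.5270 11.2988
32.0172 16.6648 5.5988
39.8972 23.6626 9.2521 1.6954
46.6784 32.0172 14.8533 3.2750 0.0000
52.5140 39.8972 22.8604 6.3262 0.0000 0.0000
57.5360 46.6784 32.0172 12.2200 0.0000 0.0000 0.0000
61.8577 52.5140 39.8972 22.8604 0.0000 0.0000 0.0000 0.0000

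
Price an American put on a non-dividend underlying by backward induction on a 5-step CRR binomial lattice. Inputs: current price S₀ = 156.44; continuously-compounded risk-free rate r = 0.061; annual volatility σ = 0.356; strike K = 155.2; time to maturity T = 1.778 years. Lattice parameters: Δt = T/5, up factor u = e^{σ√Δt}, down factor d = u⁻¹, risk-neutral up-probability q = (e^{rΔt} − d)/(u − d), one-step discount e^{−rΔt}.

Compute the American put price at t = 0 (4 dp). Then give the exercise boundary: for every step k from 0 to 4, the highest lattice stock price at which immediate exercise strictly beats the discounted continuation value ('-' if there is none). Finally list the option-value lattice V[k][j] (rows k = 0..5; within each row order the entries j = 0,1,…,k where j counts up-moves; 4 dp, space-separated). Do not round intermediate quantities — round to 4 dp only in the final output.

price = 22.8746
boundary = - - 102.3186 82.7481 102.3186
tree:
22.8746
35.4577 11.2166
52.8814 19.4813 3.3920
72.4519 32.8229 6.9105 0.0000
88.2792 52.8814 14.0787 0.0000 0.0000
101.0792 72.4519 28.6823 0.0000 0.0000 0.0000

Δt=0.35560, u=1.23651, d=0.80873, q=0.49839, disc=e^(-rΔt)=0.97854
k=5 terminal: V=max(K-S,0) → 101.0792 72.4519 28.6823 0.0000 0.0000 0.0000
k=4: j=0 S=66.9208 intr=88.2792 cont=84.9489 V=88.2792[EX]; j=1 S=102.3186 intr=52.8814 cont=49.5511 V=52.8814[EX]; j=2 S=156.4400 intr=0.0000 cont=14.0787 V=14.0787[hold]; j=3 S=239.1890 intr=0.0000 cont=0.0000 V=0.0000[hold]; j=4 S=365.7080 intr=0.0000 cont=0.0000 V=0.0000[hold]  S*(4)=102.3186
k=3: j=0 S=82.7481 intr=72.4519 cont=69.1217 V=72.4519[EX]; j=1 S=126.5177 intr=28.6823 cont=32.8229 V=32.8229[hold]; j=2 S=193.4392 intr=0.0000 cont=6.9105 V=6.9105[hold]; j=3 S=295.7589 intr=0.0000 cont=0.0000 V=0.0000[hold]  S*(3)=82.7481
k=2: j=0 S=102.3186 intr=52.8814 cont=51.5704 V=52.8814[EX]; j=1 S=156.4400 intr=0.0000 cont=19.4813 V=19.4813[hold]; j=2 S=239.1890 intr=0.0000 cont=3.3920 V=3.3920[hold]  S*(2)=102.3186
k=1: j=0 S=126.5177 intr=28.6823 cont=35.4577 V=35.4577[hold]; j=1 S=193.4392 intr=0.0000 cont=11.2166 V=11.2166[hold]  S*(1)=-
k=0: j=0 S=156.4400 intr=0.0000 cont=22.8746 V=22.8746[hold]  S*(0)=-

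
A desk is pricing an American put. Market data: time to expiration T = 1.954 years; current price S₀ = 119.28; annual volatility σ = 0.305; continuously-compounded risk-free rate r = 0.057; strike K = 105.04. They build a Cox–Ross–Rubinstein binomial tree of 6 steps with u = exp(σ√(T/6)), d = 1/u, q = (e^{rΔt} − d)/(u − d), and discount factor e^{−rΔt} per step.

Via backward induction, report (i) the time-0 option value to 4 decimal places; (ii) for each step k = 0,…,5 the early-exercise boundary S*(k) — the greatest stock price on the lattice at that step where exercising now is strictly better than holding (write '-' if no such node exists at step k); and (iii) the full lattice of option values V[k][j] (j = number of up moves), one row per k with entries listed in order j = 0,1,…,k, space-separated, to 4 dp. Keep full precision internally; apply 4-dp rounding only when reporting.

price = 9.0765
boundary = - - - 70.7610 59.4570 70.7610
tree:
9.0765
14.6455 4.0625
22.8666 7.2893 1.1133
34.2790 12.7481 2.3153 0.0000
45.5830 21.4974 4.8151 0.0000 0.0000
55.0812 34.2790 10.0139 0.0000 0.0000 0.0000
63.0621 45.5830 20.8258 0.0000 0.0000 0.0000 0.0000

params: Δt=0.32567 u=1.19012 d=0.84025 q=0.51015 e^(-rΔt)=0.98161
t_6 payoffs: 63.0621 45.5830 20.8258 0.0000 0.0000 0.0000 0.0000
t_5: node(5,0) S=49.9588 payoff=55.0812 vs cont=53.1493 → 55.0812 [stop]  node(5,1) S=70.7610 payoff=34.2790 vs cont=32.3471 → 34.2790 [stop]  node(5,2) S=100.2251 payoff=4.8149 vs cont=10.0139 → 10.0139 [wait]  node(5,3) S=141.9576 payoff=0.0000 vs cont=0.0000 → 0.0000 [wait]  node(5,4) S=201.0671 payoff=0.0000 vs cont=0.0000 → 0.0000 [wait]  node(5,5) S=284.7890 payoff=0.0000 vs cont=0.0000 → 0.0000 [wait]  ⇒ S*(5)=70.7610
t_4: node(4,0) S=59.4570 payoff=45.5830 vs cont=43.6511 → 45.5830 [stop]  node(4,1) S=84.2142 payoff=20.8258 vs cont=21.4974 → 21.4974 [wait]  node(4,2) S=119.2800 payoff=0.0000 vs cont=4.8151 → 4.8151 [wait]  node(4,3) S=168.9468 payoff=0.0000 vs cont=0.0000 → 0.0000 [wait]  node(4,4) S=239.2942 payoff=0.0000 vs cont=0.0000 → 0.0000 [wait]  ⇒ S*(4)=59.4570
t_3: node(3,0) S=70.7610 payoff=34.2790 vs cont=32.6834 → 34.2790 [stop]  node(3,1) S=100.2251 payoff=4.8149 vs cont=12.7481 → 12.7481 [wait]  node(3,2) S=141.9576 payoff=0.0000 vs cont=2.3153 → 2.3153 [wait]  node(3,3) S=201.0671 payoff=0.0000 vs cont=0.0000 → 0.0000 [wait]  ⇒ S*(3)=70.7610
t_2: node(2,0) S=84.2142 payoff=20.8258 vs cont=22.8666 → 22.8666 [wait]  node(2,1) S=119.2800 payoff=0.0000 vs cont=7.2893 → 7.2893 [wait]  node(2,2) S=168.9468 payoff=0.0000 vs cont=1.1133 → 1.1133 [wait]  ⇒ S*(2)=-
t_1: node(1,0) S=100.2251 payoff=4.8149 vs cont=14.6455 → 14.6455 [wait]  node(1,1) S=141.9576 payoff=0.0000 vs cont=4.0625 → 4.0625 [wait]  ⇒ S*(1)=-
t_0: node(0,0) S=119.2800 payoff=0.0000 vs cont=9.0765 → 9.0765 [wait]  ⇒ S*(0)=-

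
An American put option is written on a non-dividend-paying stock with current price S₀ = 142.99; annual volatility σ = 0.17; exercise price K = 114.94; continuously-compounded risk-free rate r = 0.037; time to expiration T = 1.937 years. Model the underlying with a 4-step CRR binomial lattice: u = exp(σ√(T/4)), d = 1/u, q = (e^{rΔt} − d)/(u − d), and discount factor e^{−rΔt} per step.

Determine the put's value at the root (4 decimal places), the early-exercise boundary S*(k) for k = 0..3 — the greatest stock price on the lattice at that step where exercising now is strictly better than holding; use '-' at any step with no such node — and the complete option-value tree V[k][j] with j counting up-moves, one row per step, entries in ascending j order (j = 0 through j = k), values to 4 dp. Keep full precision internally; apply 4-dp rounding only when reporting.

price = 1.5903
boundary = - - - 100.2709
tree:
1.5903
3.3504 0.1833
7.0281 0.4118 0.0000
14.6691 0.9248 0.0000 0.0000
25.8564 2.0769 0.0000 0.0000 0.0000

Δt=0.48425, u=1.12558, d=0.88843, q=0.54669, disc=e^(-rΔt)=0.98224
k=4 terminal: V=max(K-S,0) → 25.8564 2.0769 0.0000 0.0000 0.0000
k=3: j=0 S=100.2709 intr=14.6691 cont=12.6280 V=14.6691[EX]; j=1 S=127.0366 intr=0.0000 cont=0.9248 V=0.9248[hold]; j=2 S=160.9469 intr=0.0000 cont=0.0000 V=0.0000[hold]; j=3 S=203.9090 intr=0.0000 cont=0.0000 V=0.0000[hold]  S*(3)=100.2709
k=2: j=0 S=112.8631 intr=2.0769 cont=7.0281 V=7.0281[hold]; j=1 S=142.9900 intr=0.0000 cont=0.4118 V=0.4118[hold]; j=2 S=181.1588 intr=0.0000 cont=0.0000 V=0.0000[hold]  S*(2)=-
k=1: j=0 S=127.0366 intr=0.0000 cont=3.3504 V=3.3504[hold]; j=1 S=160.9469 intr=0.0000 cont=0.1833 V=0.1833[hold]  S*(1)=-
k=0: j=0 S=142.9900 intr=0.0000 cont=1.5903 V=1.5903[hold]  S*(0)=-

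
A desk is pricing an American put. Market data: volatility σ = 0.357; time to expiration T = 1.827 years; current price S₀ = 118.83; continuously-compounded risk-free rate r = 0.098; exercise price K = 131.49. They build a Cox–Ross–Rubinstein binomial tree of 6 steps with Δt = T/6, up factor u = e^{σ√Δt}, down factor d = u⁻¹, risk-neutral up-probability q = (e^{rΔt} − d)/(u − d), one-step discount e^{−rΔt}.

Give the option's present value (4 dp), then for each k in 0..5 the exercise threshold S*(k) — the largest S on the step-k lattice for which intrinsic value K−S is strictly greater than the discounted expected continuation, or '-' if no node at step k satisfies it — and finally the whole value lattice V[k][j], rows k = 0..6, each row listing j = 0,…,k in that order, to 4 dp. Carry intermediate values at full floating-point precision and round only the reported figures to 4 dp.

price = 21.8375
boundary = - - 80.1338 97.5823 80.1338 97.5823
tree:
21.8375
34.1087 12.0911
51.3562 20.6062 5.1522
65.6847 33.9077 9.8656 1.2227
77.4512 51.3562 18.5299 2.6650 0.0000
87.1138 65.6847 33.9077 5.8085 0.0000 0.0000
95.0486 77.4512 51.3562 12.6600 0.0000 0.0000 0.0000

Δt=0.30450, u=1.21774, d=0.82119, q=0.52729, disc=e^(-rΔt)=0.97060
k=6 terminal: V=max(K-S,0) → 95.0486 77.4512 51.3562 12.6600 0.0000 0.0000 0.0000
k=5: j=0 S=44.3762 intr=87.1138 cont=83.2480 V=87.1138[EX]; j=1 S=65.8053 intr=65.6847 cont=61.8189 V=65.6847[EX]; j=2 S=97.5823 intr=33.9077 cont=30.0419 V=33.9077[EX]; j=3 S=144.7042 intr=0.0000 cont=5.8085 V=5.8085[hold]; j=4 S=214.5811 intr=0.0000 cont=0.0000 V=0.0000[hold]; j=5 S=318.2012 intr=0.0000 cont=0.0000 V=0.0000[hold]  S*(5)=97.5823
k=4: j=0 S=54.0388 intr=77.4512 cont=73.5854 V=77.4512[EX]; j=1 S=80.1338 intr=51.3562 cont=47.4904 V=51.3562[EX]; j=2 S=118.8300 intr=12.6600 cont=18.5299 V=18.5299[hold]; j=3 S=176.2124 intr=0.0000 cont=2.6650 V=2.6650[hold]; j=4 S=261.3044 intr=0.0000 cont=0.0000 V=0.0000[hold]  S*(4)=80.1338
k=3: j=0 S=65.8053 intr=65.6847 cont=61.8189 V=65.6847[EX]; j=1 S=97.5823 intr=33.9077 cont=33.0461 V=33.9077[EX]; j=2 S=144.7042 intr=0.0000 cont=9.8656 V=9.8656[hold]; j=3 S=214.5811 intr=0.0000 cont=1.2227 V=1.2227[hold]  S*(3)=97.5823
k=2: j=0 S=80.1338 intr=51.3562 cont=47.4904 V=51.3562[EX]; j=1 S=118.8300 intr=12.6600 cont=20.6062 V=20.6062[hold]; j=2 S=176.2124 intr=0.0000 cont=5.1522 V=5.1522[hold]  S*(2)=80.1338
k=1: j=0 S=97.5823 intr=33.9077 cont=34.1087 V=34.1087[hold]; j=1 S=144.7042 intr=0.0000 cont=12.0911 V=12.0911[hold]  S*(1)=-
k=0: j=0 S=118.8300 intr=12.6600 cont=21.8375 V=21.8375[hold]  S*(0)=-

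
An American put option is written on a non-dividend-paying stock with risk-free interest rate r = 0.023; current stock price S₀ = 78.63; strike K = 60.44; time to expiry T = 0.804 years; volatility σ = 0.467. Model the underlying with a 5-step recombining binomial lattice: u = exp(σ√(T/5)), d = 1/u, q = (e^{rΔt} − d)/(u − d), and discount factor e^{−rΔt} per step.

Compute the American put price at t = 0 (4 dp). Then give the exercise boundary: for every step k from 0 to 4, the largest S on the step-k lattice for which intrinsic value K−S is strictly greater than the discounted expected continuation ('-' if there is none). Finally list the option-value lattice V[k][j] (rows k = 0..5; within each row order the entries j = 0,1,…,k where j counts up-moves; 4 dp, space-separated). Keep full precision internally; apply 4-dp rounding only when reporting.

price = 4.2614
boundary = - - - - 37.1769
tree:
4.2614
6.8654 1.2773
10.7755 2.3880 0.0000
16.2944 4.4647 0.0000 0.0000
23.2631 8.3474 0.0000 0.0000 0.0000
29.6121 15.6066 0.0000 0.0000 0.0000 0.0000

Δt=0.16080, u=1.20595, d=0.82922, q=0.46316, disc=e^(-rΔt)=0.99631
k=5 terminal: V=max(K-S,0) → 29.6121 15.6066 0.0000 0.0000 0.0000 0.0000
k=4: j=0 S=37.1769 intr=23.2631 cont=23.0400 V=23.2631[EX]; j=1 S=54.0668 intr=6.3732 cont=8.3474 V=8.3474[hold]; j=2 S=78.6300 intr=0.0000 cont=0.0000 V=0.0000[hold]; j=3 S=114.3525 intr=0.0000 cont=0.0000 V=0.0000[hold]; j=4 S=166.3043 intr=0.0000 cont=0.0000 V=0.0000[hold]  S*(4)=37.1769
k=3: j=0 S=44.8334 intr=15.6066 cont=16.2944 V=16.2944[hold]; j=1 S=65.2018 intr=0.0000 cont=4.4647 V=4.4647[hold]; j=2 S=94.8237 intr=0.0000 cont=0.0000 V=0.0000[hold]; j=3 S=137.9033 intr=0.0000 cont=0.0000 V=0.0000[hold]  S*(3)=-
k=2: j=0 S=54.0668 intr=6.3732 cont=10.7755 V=10.7755[hold]; j=1 S=78.6300 intr=0.0000 cont=2.3880 V=2.3880[hold]; j=2 S=114.3525 intr=0.0000 cont=0.0000 V=0.0000[hold]  S*(2)=-
k=1: j=0 S=65.2018 intr=0.0000 cont=6.8654 V=6.8654[hold]; j=1 S=94.8237 intr=0.0000 cont=1.2773 V=1.2773[hold]  S*(1)=-
k=0: j=0 S=78.6300 intr=0.0000 cont=4.2614 V=4.2614[hold]  S*(0)=-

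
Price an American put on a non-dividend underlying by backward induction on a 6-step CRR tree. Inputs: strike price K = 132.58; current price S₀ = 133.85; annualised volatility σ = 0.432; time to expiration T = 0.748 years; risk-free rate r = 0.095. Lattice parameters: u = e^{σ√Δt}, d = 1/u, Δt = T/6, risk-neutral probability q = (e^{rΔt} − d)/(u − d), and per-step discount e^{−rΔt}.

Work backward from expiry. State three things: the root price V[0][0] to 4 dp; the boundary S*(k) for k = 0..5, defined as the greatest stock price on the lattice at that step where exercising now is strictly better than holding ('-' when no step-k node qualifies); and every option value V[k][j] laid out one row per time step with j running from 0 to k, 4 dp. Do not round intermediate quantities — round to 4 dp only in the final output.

price = 14.9090
boundary = - - - 84.7009 98.6578 114.9145
tree:
14.9090
22.9799 7.2200
34.0345 12.5091 2.1203
47.8791 21.0461 4.2985 0.0000
59.8616 33.9222 8.7140 0.0000 0.0000
70.1489 47.8791 17.6655 0.0000 0.0000 0.0000
78.9809 59.8616 33.9222 0.0000 0.0000 0.0000 0.0000

Δt=0.12467  u=1.16478  d=0.85853  q=0.50084  discount=0.98823
step 6 (expiry): payoffs max(K−S,0) = 78.9809 59.8616 33.9222 0.0000 0.0000 0.0000 0.0000
step 5: (k=5,j=0): S=62.4311, (K−S)⁺=70.1489, hold=68.5880 ⇒ V=70.1489 exercise | (k=5,j=1): S=84.7009, (K−S)⁺=47.8791, hold=46.3182 ⇒ V=47.8791 exercise | (k=5,j=2): S=114.9145, (K−S)⁺=17.6655, hold=16.7331 ⇒ V=17.6655 exercise | (k=5,j=3): S=155.9057, (K−S)⁺=0.0000, hold=0.0000 ⇒ V=0.0000 continue | (k=5,j=4): S=211.5187, (K−S)⁺=0.0000, hold=0.0000 ⇒ V=0.0000 continue | (k=5,j=5): S=286.9696, (K−S)⁺=0.0000, hold=0.0000 ⇒ V=0.0000 continue  boundary S*=114.9145
step 4: (k=4,j=0): S=72.7184, (K−S)⁺=59.8616, hold=58.3007 ⇒ V=59.8616 exercise | (k=4,j=1): S=98.6578, (K−S)⁺=33.9222, hold=32.3613 ⇒ V=33.9222 exercise | (k=4,j=2): S=133.8500, (K−S)⁺=0.0000, hold=8.7140 ⇒ V=8.7140 continue | (k=4,j=3): S=181.5956, (K−S)⁺=0.0000, hold=0.0000 ⇒ V=0.0000 continue | (k=4,j=4): S=246.3726, (K−S)⁺=0.0000, hold=0.0000 ⇒ V=0.0000 continue  boundary S*=98.6578
step 3: (k=3,j=0): S=84.7009, (K−S)⁺=47.8791, hold=46.3182 ⇒ V=47.8791 exercise | (k=3,j=1): S=114.9145, (K−S)⁺=17.6655, hold=21.0461 ⇒ V=21.0461 continue | (k=3,j=2): S=155.9057, (K−S)⁺=0.0000, hold=4.2985 ⇒ V=4.2985 continue | (k=3,j=3): S=211.5187, (K−S)⁺=0.0000, hold=0.0000 ⇒ V=0.0000 continue  boundary S*=84.7009
step 2: (k=2,j=0): S=98.6578, (K−S)⁺=33.9222, hold=34.0345 ⇒ V=34.0345 continue | (k=2,j=1): S=133.8500, (K−S)⁺=0.0000, hold=12.5091 ⇒ V=12.5091 continue | (k=2,j=2): S=181.5956, (K−S)⁺=0.0000, hold=2.1203 ⇒ V=2.1203 continue  boundary S*=-
step 1: (k=1,j=0): S=114.9145, (K−S)⁺=17.6655, hold=22.9799 ⇒ V=22.9799 continue | (k=1,j=1): S=155.9057, (K−S)⁺=0.0000, hold=7.2200 ⇒ V=7.2200 continue  boundary S*=-
step 0: (k=0,j=0): S=133.8500, (K−S)⁺=0.0000, hold=14.9090 ⇒ V=14.9090 continue  boundary S*=-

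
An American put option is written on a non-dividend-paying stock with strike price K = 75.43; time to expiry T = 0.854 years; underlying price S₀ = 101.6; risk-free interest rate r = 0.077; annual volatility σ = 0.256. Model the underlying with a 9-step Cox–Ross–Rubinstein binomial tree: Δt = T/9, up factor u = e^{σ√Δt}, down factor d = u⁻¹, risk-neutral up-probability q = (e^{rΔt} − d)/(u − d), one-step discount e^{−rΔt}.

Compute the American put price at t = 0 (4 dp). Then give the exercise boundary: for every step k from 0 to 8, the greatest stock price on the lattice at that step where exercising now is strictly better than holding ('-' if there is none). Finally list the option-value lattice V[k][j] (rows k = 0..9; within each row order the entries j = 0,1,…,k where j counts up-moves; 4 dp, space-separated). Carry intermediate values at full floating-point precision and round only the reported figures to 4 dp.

price = 0.5814
boundary = - - - - - - 63.3005 58.5005 63.3005
tree:
0.5814
1.0265 0.1895
1.7793 0.3644 0.0350
3.0163 0.6927 0.0746 0.0000
4.9760 1.2977 0.1587 0.0000 0.0000
7.9357 2.3860 0.3379 0.0000 0.0000 0.0000
12.1295 4.2782 0.7192 0.0000 0.0000 0.0000 0.0000
16.9295 7.4024 1.5308 0.0000 0.0000 0.0000 0.0000 0.0000
21.3656 12.1295 3.2584 0.0000 0.0000 0.0000 0.0000 0.0000 0.0000
25.4652 16.9295 6.9356 0.0000 0.0000 0.0000 0.0000 0.0000 0.0000 0.0000

Δt=0.09489, u=1.08205, d=0.92417, q=0.52674, disc=e^(-rΔt)=0.99272
k=9 terminal: V=max(K-S,0) → 25.4652 16.9295 6.9356 0.0000 0.0000 0.0000 0.0000 0.0000 0.0000 0.0000
k=8: j=0 S=54.0644 intr=21.3656 cont=20.8164 V=21.3656[EX]; j=1 S=63.3005 intr=12.1295 cont=11.5804 V=12.1295[EX]; j=2 S=74.1144 intr=1.3156 cont=3.2584 V=3.2584[hold]; j=3 S=86.7757 intr=0.0000 cont=0.0000 V=0.0000[hold]; j=4 S=101.6000 intr=0.0000 cont=0.0000 V=0.0000[hold]; j=5 S=118.9568 intr=0.0000 cont=0.0000 V=0.0000[hold]; j=6 S=139.2787 intr=0.0000 cont=0.0000 V=0.0000[hold]; j=7 S=163.0723 intr=0.0000 cont=0.0000 V=0.0000[hold]; j=8 S=190.9307 intr=0.0000 cont=0.0000 V=0.0000[hold]  S*(8)=63.3005
k=7: j=0 S=58.5005 intr=16.9295 cont=16.3804 V=16.9295[EX]; j=1 S=68.4944 intr=6.9356 cont=7.4024 V=7.4024[hold]; j=2 S=80.1956 intr=0.0000 cont=1.5308 V=1.5308[hold]; j=3 S=93.8958 intr=0.0000 cont=0.0000 V=0.0000[hold]; j=4 S=109.9364 intr=0.0000 cont=0.0000 V=0.0000[hold]; j=5 S=128.7173 intr=0.0000 cont=0.0000 V=0.0000[hold]; j=6 S=150.7067 intr=0.0000 cont=0.0000 V=0.0000[hold]; j=7 S=176.4525 intr=0.0000 cont=0.0000 V=0.0000[hold]  S*(7)=58.5005
k=6: j=0 S=63.3005 intr=12.1295 cont=11.8245 V=12.1295[EX]; j=1 S=74.1144 intr=1.3156 cont=4.2782 V=4.2782[hold]; j=2 S=86.7757 intr=0.0000 cont=0.7192 V=0.7192[hold]; j=3 S=101.6000 intr=0.0000 cont=0.0000 V=0.0000[hold]; j=4 S=118.9568 intr=0.0000 cont=0.0000 V=0.0000[hold]; j=5 S=139.2787 intr=0.0000 cont=0.0000 V=0.0000[hold]; j=6 S=163.0723 intr=0.0000 cont=0.0000 V=0.0000[hold]  S*(6)=63.3005
k=5: j=0 S=68.4944 intr=6.9356 cont=7.9357 V=7.9357[hold]; j=1 S=80.1956 intr=0.0000 cont=2.3860 V=2.3860[hold]; j=2 S=93.8958 intr=0.0000 cont=0.3379 V=0.3379[hold]; j=3 S=109.9364 intr=0.0000 cont=0.0000 V=0.0000[hold]; j=4 S=128.7173 intr=0.0000 cont=0.0000 V=0.0000[hold]; j=5 S=150.7067 intr=0.0000 cont=0.0000 V=0.0000[hold]  S*(5)=-
k=4: j=0 S=74.1144 intr=1.3156 cont=4.9760 V=4.9760[hold]; j=1 S=86.7757 intr=0.0000 cont=1.2977 V=1.2977[hold]; j=2 S=101.6000 intr=0.0000 cont=0.1587 V=0.1587[hold]; j=3 S=118.9568 intr=0.0000 cont=0.0000 V=0.0000[hold]; j=4 S=139.2787 intr=0.0000 cont=0.0000 V=0.0000[hold]  S*(4)=-
k=3: j=0 S=80.1956 intr=0.0000 cont=3.0163 V=3.0163[hold]; j=1 S=93.8958 intr=0.0000 cont=0.6927 V=0.6927[hold]; j=2 S=109.9364 intr=0.0000 cont=0.0746 V=0.0746[hold]; j=3 S=128.7173 intr=0.0000 cont=0.0000 V=0.0000[hold]  S*(3)=-
k=2: j=0 S=86.7757 intr=0.0000 cont=1.7793 V=1.7793[hold]; j=1 S=101.6000 intr=0.0000 cont=0.3644 V=0.3644[hold]; j=2 S=118.9568 intr=0.0000 cont=0.0350 V=0.0350[hold]  S*(2)=-
k=1: j=0 S=93.8958 intr=0.0000 cont=1.0265 V=1.0265[hold]; j=1 S=109.9364 intr=0.0000 cont=0.1895 V=0.1895[hold]  S*(1)=-
k=0: j=0 S=101.6000 intr=0.0000 cont=0.5814 V=0.5814[hold]  S*(0)=-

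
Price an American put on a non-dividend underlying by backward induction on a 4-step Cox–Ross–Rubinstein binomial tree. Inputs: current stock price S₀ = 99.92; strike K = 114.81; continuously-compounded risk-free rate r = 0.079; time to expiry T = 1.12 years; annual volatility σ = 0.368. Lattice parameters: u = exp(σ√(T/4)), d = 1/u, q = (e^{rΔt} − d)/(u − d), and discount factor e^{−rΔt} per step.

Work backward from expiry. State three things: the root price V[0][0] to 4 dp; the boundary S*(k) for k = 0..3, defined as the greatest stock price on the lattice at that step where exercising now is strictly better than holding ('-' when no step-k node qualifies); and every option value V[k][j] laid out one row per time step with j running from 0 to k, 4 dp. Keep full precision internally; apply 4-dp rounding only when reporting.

price = 21.1030
boundary = - 82.2401 67.6884 82.2401
tree:
21.1030
32.5699 10.9493
47.1216 19.2170 3.4408
59.0984 32.5699 7.1577 0.0000
68.9561 47.1216 14.8900 0.0000 0.0000

Δt=0.28000  u=1.21498  d=0.82306  q=0.50854  discount=0.97812
step 4 (expiry): payoffs max(K−S,0) = 68.9561 47.1216 14.8900 0.0000 0.0000
step 3: (k=3,j=0): S=55.7116, (K−S)⁺=59.0984, hold=56.5867 ⇒ V=59.0984 exercise | (k=3,j=1): S=82.2401, (K−S)⁺=32.5699, hold=30.0582 ⇒ V=32.5699 exercise | (k=3,j=2): S=121.4008, (K−S)⁺=0.0000, hold=7.1577 ⇒ V=7.1577 continue | (k=3,j=3): S=179.2088, (K−S)⁺=0.0000, hold=0.0000 ⇒ V=0.0000 continue  boundary S*=82.2401
step 2: (k=2,j=0): S=67.6884, (K−S)⁺=47.1216, hold=44.6099 ⇒ V=47.1216 exercise | (k=2,j=1): S=99.9200, (K−S)⁺=14.8900, hold=19.2170 ⇒ V=19.2170 continue | (k=2,j=2): S=147.4995, (K−S)⁺=0.0000, hold=3.4408 ⇒ V=3.4408 continue  boundary S*=67.6884
step 1: (k=1,j=0): S=82.2401, (K−S)⁺=32.5699, hold=32.2105 ⇒ V=32.5699 exercise | (k=1,j=1): S=121.4008, (K−S)⁺=0.0000, hold=10.9493 ⇒ V=10.9493 continue  boundary S*=82.2401
step 0: (k=0,j=0): S=99.9200, (K−S)⁺=14.8900, hold=21.1030 ⇒ V=21.1030 continue  boundary S*=-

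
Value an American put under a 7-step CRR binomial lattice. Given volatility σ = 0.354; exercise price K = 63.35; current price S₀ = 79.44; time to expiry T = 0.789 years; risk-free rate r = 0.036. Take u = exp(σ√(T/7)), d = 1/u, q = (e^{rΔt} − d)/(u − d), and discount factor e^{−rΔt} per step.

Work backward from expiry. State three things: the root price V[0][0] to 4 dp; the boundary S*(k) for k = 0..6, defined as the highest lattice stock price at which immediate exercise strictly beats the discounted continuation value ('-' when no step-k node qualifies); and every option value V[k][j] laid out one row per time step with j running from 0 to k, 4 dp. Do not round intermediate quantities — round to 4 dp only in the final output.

price = 2.8003
boundary = - - - - - 43.8494 49.3831
tree:
2.8003
4.4053 1.1355
6.7566 1.9692 0.2683
10.0421 3.3574 0.5255 0.0000
14.3475 5.5976 1.0293 0.0000 0.0000
19.5006 9.0474 2.0160 0.0000 0.0000 0.0000
24.4143 13.9669 3.9489 0.0000 0.0000 0.0000 0.0000
28.7773 19.5006 7.7348 0.0000 0.0000 0.0000 0.0000 0.0000

Δt=0.11271  u=1.12620  d=0.88794  q=0.48739  discount=0.99595
step 7 (expiry): payoffs max(K−S,0) = 28.7773 19.5006 7.7348 0.0000 0.0000 0.0000 0.0000 0.0000
step 6: (k=6,j=0): S=38.9357, (K−S)⁺=24.4143, hold=24.1577 ⇒ V=24.4143 exercise | (k=6,j=1): S=49.3831, (K−S)⁺=13.9669, hold=13.7103 ⇒ V=13.9669 exercise | (k=6,j=2): S=62.6338, (K−S)⁺=0.7162, hold=3.9489 ⇒ V=3.9489 continue | (k=6,j=3): S=79.4400, (K−S)⁺=0.0000, hold=0.0000 ⇒ V=0.0000 continue | (k=6,j=4): S=100.7557, (K−S)⁺=0.0000, hold=0.0000 ⇒ V=0.0000 continue | (k=6,j=5): S=127.7909, (K−S)⁺=0.0000, hold=0.0000 ⇒ V=0.0000 continue | (k=6,j=6): S=162.0802, (K−S)⁺=0.0000, hold=0.0000 ⇒ V=0.0000 continue  boundary S*=49.3831
step 5: (k=5,j=0): S=43.8494, (K−S)⁺=19.5006, hold=19.2441 ⇒ V=19.5006 exercise | (k=5,j=1): S=55.6152, (K−S)⁺=7.7348, hold=9.0474 ⇒ V=9.0474 continue | (k=5,j=2): S=70.5382, (K−S)⁺=0.0000, hold=2.0160 ⇒ V=2.0160 continue | (k=5,j=3): S=89.4652, (K−S)⁺=0.0000, hold=0.0000 ⇒ V=0.0000 continue | (k=5,j=4): S=113.4709, (K−S)⁺=0.0000, hold=0.0000 ⇒ V=0.0000 continue | (k=5,j=5): S=143.9179, (K−S)⁺=0.0000, hold=0.0000 ⇒ V=0.0000 continue  boundary S*=43.8494
step 4: (k=4,j=0): S=49.3831, (K−S)⁺=13.9669, hold=14.3475 ⇒ V=14.3475 continue | (k=4,j=1): S=62.6338, (K−S)⁺=0.7162, hold=5.5976 ⇒ V=5.5976 continue | (k=4,j=2): S=79.4400, (K−S)⁺=0.0000, hold=1.0293 ⇒ V=1.0293 continue | (k=4,j=3): S=100.7557, (K−S)⁺=0.0000, hold=0.0000 ⇒ V=0.0000 continue | (k=4,j=4): S=127.7909, (K−S)⁺=0.0000, hold=0.0000 ⇒ V=0.0000 continue  boundary S*=-
step 3: (k=3,j=0): S=55.6152, (K−S)⁺=7.7348, hold=10.0421 ⇒ V=10.0421 continue | (k=3,j=1): S=70.5382, (K−S)⁺=0.0000, hold=3.3574 ⇒ V=3.3574 continue | (k=3,j=2): S=89.4652, (K−S)⁺=0.0000, hold=0.5255 ⇒ V=0.5255 continue | (k=3,j=3): S=113.4709, (K−S)⁺=0.0000, hold=0.0000 ⇒ V=0.0000 continue  boundary S*=-
step 2: (k=2,j=0): S=62.6338, (K−S)⁺=0.7162, hold=6.7566 ⇒ V=6.7566 continue | (k=2,j=1): S=79.4400, (K−S)⁺=0.0000, hold=1.9692 ⇒ V=1.9692 continue | (k=2,j=2): S=100.7557, (K−S)⁺=0.0000, hold=0.2683 ⇒ V=0.2683 continue  boundary S*=-
step 1: (k=1,j=0): S=70.5382, (K−S)⁺=0.0000, hold=4.4053 ⇒ V=4.4053 continue | (k=1,j=1): S=89.4652, (K−S)⁺=0.0000, hold=1.1355 ⇒ V=1.1355 continue  boundary S*=-
step 0: (k=0,j=0): S=79.4400, (K−S)⁺=0.0000, hold=2.8003 ⇒ V=2.8003 continue  boundary S*=-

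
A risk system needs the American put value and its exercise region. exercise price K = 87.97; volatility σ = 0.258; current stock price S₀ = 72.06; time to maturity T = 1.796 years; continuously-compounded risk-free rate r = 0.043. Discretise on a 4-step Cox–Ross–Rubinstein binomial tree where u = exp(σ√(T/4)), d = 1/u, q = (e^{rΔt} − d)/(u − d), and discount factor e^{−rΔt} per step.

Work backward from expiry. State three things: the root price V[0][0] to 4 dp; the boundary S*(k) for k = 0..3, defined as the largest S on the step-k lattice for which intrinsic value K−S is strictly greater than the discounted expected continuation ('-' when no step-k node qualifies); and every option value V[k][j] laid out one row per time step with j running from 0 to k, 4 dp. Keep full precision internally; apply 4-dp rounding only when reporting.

params: Δt=0.44900 u=1.18872 d=0.84124 q=0.51299 e^(-rΔt)=0.98088
t_4 payoffs: 51.8812 36.9743 15.9100 0.0000 0.0000
t_3: node(3,0) S=42.8996 payoff=45.0704 vs cont=43.3883 → 45.0704 [stop]  node(3,1) S=60.6197 payoff=27.3503 vs cont=25.6682 → 27.3503 [stop]  node(3,2) S=85.6593 payoff=2.3107 vs cont=7.6002 → 7.6002 [wait]  node(3,3) S=121.0419 payoff=0.0000 vs cont=0.0000 → 0.0000 [wait]  ⇒ S*(3)=60.6197
t_2: node(2,0) S=50.9957 payoff=36.9743 vs cont=35.2922 → 36.9743 [stop]  node(2,1) S=72.0600 payoff=15.9100 vs cont=16.8894 → 16.8894 [wait]  node(2,2) S=101.8252 payoff=0.0000 vs cont=3.6306 → 3.6306 [wait]  ⇒ S*(2)=50.9957
t_1: node(1,0) S=60.6197 payoff=27.3503 vs cont=26.1610 → 27.3503 [stop]  node(1,1) S=85.6593 payoff=2.3107 vs cont=9.8949 → 9.8949 [wait]  ⇒ S*(1)=60.6197
t_0: node(0,0) S=72.0600 payoff=15.9100 vs cont=18.0441 → 18.0441 [wait]  ⇒ S*(0)=-

price = 18.0441
boundary = - 60.6197 50.9957 60.6197
tree:
18.0441
27.3503 9.8949
36.9743 16.8894 3.6306
45.0704 27.3503 7.6002 0.0000
51.8812 36.9743 15.9100 0.0000 0.0000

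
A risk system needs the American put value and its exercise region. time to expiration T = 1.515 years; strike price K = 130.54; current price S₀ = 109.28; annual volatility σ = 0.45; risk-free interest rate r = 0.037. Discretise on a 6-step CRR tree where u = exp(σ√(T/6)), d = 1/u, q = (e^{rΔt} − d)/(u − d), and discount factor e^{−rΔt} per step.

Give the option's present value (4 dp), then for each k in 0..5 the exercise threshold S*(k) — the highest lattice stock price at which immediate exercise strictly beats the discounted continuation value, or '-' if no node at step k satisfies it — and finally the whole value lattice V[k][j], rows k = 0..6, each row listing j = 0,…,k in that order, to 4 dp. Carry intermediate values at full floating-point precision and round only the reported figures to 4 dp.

price = 35.2213
boundary = - - 69.5238 55.4536 69.5238 87.1640
tree:
35.2213
47.2068 22.1040
61.0162 32.2274 10.8701
75.0864 45.3594 17.7269 3.1782
86.3091 61.0162 28.2110 5.9884 0.0000
95.2605 75.0864 43.3760 11.2833 0.0000 0.0000
102.4003 86.3091 61.0162 21.2600 0.0000 0.0000 0.0000

Δt=0.25250, u=1.25373, d=0.79762, q=0.46429, disc=e^(-rΔt)=0.99070
k=6 terminal: V=max(K-S,0) → 102.4003 86.3091 61.0162 21.2600 0.0000 0.0000 0.0000
k=5: j=0 S=35.2795 intr=95.2605 cont=94.0466 V=95.2605[EX]; j=1 S=55.4536 intr=75.0864 cont=73.8725 V=75.0864[EX]; j=2 S=87.1640 intr=43.3760 cont=42.1621 V=43.3760[EX]; j=3 S=137.0075 intr=0.0000 cont=11.2833 V=11.2833[hold]; j=4 S=215.3533 intr=0.0000 cont=0.0000 V=0.0000[hold]; j=5 S=338.5001 intr=0.0000 cont=0.0000 V=0.0000[hold]  S*(5)=87.1640
k=4: j=0 S=44.2309 intr=86.3091 cont=85.0952 V=86.3091[EX]; j=1 S=69.5238 intr=61.0162 cont=59.8023 V=61.0162[EX]; j=2 S=109.2800 intr=21.2600 cont=28.2110 V=28.2110[hold]; j=3 S=171.7702 intr=0.0000 cont=5.9884 V=5.9884[hold]; j=4 S=269.9947 intr=0.0000 cont=0.0000 V=0.0000[hold]  S*(4)=69.5238
k=3: j=0 S=55.4536 intr=75.0864 cont=73.8725 V=75.0864[EX]; j=1 S=87.1640 intr=43.3760 cont=45.3594 V=45.3594[hold]; j=2 S=137.0075 intr=0.0000 cont=17.7269 V=17.7269[hold]; j=3 S=215.3533 intr=0.0000 cont=3.1782 V=3.1782[hold]  S*(3)=55.4536
k=2: j=0 S=69.5238 intr=61.0162 cont=60.7146 V=61.0162[EX]; j=1 S=109.2800 intr=21.2600 cont=32.2274 V=32.2274[hold]; j=2 S=171.7702 intr=0.0000 cont=10.8701 V=10.8701[hold]  S*(2)=69.5238
k=1: j=0 S=87.1640 intr=43.3760 cont=47.2068 V=47.2068[hold]; j=1 S=137.0075 intr=0.0000 cont=22.1040 V=22.1040[hold]  S*(1)=-
k=0: j=0 S=109.2800 intr=21.2600 cont=35.2213 V=35.2213[hold]  S*(0)=-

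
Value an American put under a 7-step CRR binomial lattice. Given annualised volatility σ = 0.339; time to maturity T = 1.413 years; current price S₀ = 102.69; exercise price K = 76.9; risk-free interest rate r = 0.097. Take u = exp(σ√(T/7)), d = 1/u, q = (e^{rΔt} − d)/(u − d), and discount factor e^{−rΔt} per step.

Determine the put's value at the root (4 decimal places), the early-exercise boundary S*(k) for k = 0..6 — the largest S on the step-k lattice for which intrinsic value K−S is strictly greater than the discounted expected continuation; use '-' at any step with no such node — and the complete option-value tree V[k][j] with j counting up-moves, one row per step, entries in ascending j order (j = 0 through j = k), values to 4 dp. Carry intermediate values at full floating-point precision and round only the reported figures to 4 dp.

price = 2.8702
boundary = - - - - 55.8396 47.9508 55.8396
tree:
2.8702
4.9437 1.1144
8.2963 2.1161 0.2558
13.4834 3.9458 0.5512 0.0000
21.0604 7.1797 1.1874 0.0000 0.0000
28.9492 12.6218 2.5582 0.0000 0.0000 0.0000
35.7235 21.0604 5.5113 0.0000 0.0000 0.0000 0.0000
41.5407 28.9492 11.8737 0.0000 0.0000 0.0000 0.0000 0.0000

params: Δt=0.20186 u=1.16452 d=0.85872 q=0.52666 e^(-rΔt)=0.98061
t_7 payoffs: 41.5407 28.9492 11.8737 0.0000 0.0000 0.0000 0.0000 0.0000
t_6: node(6,0) S=41.1765 payoff=35.7235 vs cont=34.2324 → 35.7235 [stop]  node(6,1) S=55.8396 payoff=21.0604 vs cont=19.5693 → 21.0604 [stop]  node(6,2) S=75.7243 payoff=1.1757 vs cont=5.5113 → 5.5113 [wait]  node(6,3) S=102.6900 payoff=0.0000 vs cont=0.0000 → 0.0000 [wait]  node(6,4) S=139.2582 payoff=0.0000 vs cont=0.0000 → 0.0000 [wait]  node(6,5) S=188.8486 payoff=0.0000 vs cont=0.0000 → 0.0000 [wait]  node(6,6) S=256.0981 payoff=0.0000 vs cont=0.0000 → 0.0000 [wait]  ⇒ S*(6)=55.8396
t_5: node(5,0) S=47.9508 payoff=28.9492 vs cont=27.4581 → 28.9492 [stop]  node(5,1) S=65.0263 payoff=11.8737 vs cont=12.6218 → 12.6218 [wait]  node(5,2) S=88.1824 payoff=0.0000 vs cont=2.5582 → 2.5582 [wait]  node(5,3) S=119.5844 payoff=0.0000 vs cont=0.0000 → 0.0000 [wait]  node(5,4) S=162.1688 payoff=0.0000 vs cont=0.0000 → 0.0000 [wait]  node(5,5) S=219.9176 payoff=0.0000 vs cont=0.0000 → 0.0000 [wait]  ⇒ S*(5)=47.9508
t_4: node(4,0) S=55.8396 payoff=21.0604 vs cont=19.9556 → 21.0604 [stop]  node(4,1) S=75.7243 payoff=1.1757 vs cont=7.1797 → 7.1797 [wait]  node(4,2) S=102.6900 payoff=0.0000 vs cont=1.1874 → 1.1874 [wait]  node(4,3) S=139.2582 payoff=0.0000 vs cont=0.0000 → 0.0000 [wait]  node(4,4) S=188.8486 payoff=0.0000 vs cont=0.0000 → 0.0000 [wait]  ⇒ S*(4)=55.8396
t_3: node(3,0) S=65.0263 payoff=11.8737 vs cont=13.4834 → 13.4834 [wait]  node(3,1) S=88.1824 payoff=0.0000 vs cont=3.9458 → 3.9458 [wait]  node(3,2) S=119.5844 payoff=0.0000 vs cont=0.5512 → 0.5512 [wait]  node(3,3) S=162.1688 payoff=0.0000 vs cont=0.0000 → 0.0000 [wait]  ⇒ S*(3)=-
t_2: node(2,0) S=75.7243 payoff=1.1757 vs cont=8.2963 → 8.2963 [wait]  node(2,1) S=102.6900 payoff=0.0000 vs cont=2.1161 → 2.1161 [wait]  node(2,2) S=139.2582 payoff=0.0000 vs cont=0.2558 → 0.2558 [wait]  ⇒ S*(2)=-
t_1: node(1,0) S=88.1824 payoff=0.0000 vs cont=4.9437 → 4.9437 [wait]  node(1,1) S=119.5844 payoff=0.0000 vs cont=1.1144 → 1.1144 [wait]  ⇒ S*(1)=-
t_0: node(0,0) S=102.6900 payoff=0.0000 vs cont=2.8702 → 2.8702 [wait]  ⇒ S*(0)=-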